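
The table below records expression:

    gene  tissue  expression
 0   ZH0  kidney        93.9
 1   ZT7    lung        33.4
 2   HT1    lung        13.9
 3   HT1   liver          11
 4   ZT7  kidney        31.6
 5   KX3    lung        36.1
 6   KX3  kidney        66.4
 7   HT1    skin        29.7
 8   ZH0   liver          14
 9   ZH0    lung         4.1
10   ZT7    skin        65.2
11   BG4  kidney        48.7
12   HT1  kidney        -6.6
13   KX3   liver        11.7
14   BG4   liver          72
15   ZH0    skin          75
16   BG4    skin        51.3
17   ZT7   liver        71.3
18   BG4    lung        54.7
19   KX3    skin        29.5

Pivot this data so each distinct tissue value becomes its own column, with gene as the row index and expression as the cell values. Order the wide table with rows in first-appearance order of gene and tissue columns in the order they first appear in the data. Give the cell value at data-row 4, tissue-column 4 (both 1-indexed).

With rows in first-appearance order of gene, row 4 is gene=KX3. tissue columns in first-appearance order: kidney, lung, liver, skin; column 4 is skin.
Long rows with gene=KX3, tissue=skin: expression = 29.5.

29.5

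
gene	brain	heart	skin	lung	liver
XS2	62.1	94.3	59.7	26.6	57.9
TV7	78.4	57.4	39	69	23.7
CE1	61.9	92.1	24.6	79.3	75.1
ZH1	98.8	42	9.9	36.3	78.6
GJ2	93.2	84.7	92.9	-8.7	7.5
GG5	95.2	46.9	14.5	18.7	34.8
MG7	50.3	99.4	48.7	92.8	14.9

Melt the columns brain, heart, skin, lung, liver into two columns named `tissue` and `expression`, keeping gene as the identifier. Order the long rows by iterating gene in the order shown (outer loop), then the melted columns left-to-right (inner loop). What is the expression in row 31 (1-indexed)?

50.3

35 rows total (7 × 5). Row 31: index ⌊(31-1)/5⌋ = 6 into gene → MG7; (31-1) mod 5 = 0 into the melted columns → brain.
So row 31 is (MG7, brain, 50.3); expression = 50.3.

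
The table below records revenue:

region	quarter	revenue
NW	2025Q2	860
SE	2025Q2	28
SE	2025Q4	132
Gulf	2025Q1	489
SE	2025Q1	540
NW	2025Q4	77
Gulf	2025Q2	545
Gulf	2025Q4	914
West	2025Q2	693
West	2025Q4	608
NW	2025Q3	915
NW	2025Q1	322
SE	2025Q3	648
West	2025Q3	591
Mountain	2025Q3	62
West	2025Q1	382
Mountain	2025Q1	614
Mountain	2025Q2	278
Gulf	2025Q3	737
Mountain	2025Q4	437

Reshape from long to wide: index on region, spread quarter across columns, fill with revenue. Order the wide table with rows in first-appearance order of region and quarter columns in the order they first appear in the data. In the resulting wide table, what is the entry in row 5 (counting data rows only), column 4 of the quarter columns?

62

With rows in first-appearance order of region, row 5 is region=Mountain. quarter columns in first-appearance order: 2025Q2, 2025Q4, 2025Q1, 2025Q3; column 4 is 2025Q3.
Long rows with region=Mountain, quarter=2025Q3: revenue = 62.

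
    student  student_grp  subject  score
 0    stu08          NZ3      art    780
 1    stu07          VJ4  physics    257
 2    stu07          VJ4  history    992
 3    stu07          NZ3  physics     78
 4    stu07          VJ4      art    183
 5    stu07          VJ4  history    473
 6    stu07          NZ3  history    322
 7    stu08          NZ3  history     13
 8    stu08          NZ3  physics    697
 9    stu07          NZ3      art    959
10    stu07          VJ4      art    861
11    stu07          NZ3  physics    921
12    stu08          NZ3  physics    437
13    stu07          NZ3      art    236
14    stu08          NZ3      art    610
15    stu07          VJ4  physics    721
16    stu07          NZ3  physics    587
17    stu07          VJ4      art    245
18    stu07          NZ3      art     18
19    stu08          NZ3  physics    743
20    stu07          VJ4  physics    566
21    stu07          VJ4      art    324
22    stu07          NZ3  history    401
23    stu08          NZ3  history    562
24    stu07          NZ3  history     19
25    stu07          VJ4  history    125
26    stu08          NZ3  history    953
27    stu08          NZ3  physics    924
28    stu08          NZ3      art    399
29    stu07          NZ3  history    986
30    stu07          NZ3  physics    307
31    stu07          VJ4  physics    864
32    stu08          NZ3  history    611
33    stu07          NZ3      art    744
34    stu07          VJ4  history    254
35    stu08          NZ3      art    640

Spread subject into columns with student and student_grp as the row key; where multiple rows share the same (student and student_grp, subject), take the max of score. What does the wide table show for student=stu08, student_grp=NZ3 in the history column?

Rows with student=stu08, student_grp=NZ3 and subject=history: score values are 13, 562, 953, 611.
max(13, 562, 953, 611) = 953.

953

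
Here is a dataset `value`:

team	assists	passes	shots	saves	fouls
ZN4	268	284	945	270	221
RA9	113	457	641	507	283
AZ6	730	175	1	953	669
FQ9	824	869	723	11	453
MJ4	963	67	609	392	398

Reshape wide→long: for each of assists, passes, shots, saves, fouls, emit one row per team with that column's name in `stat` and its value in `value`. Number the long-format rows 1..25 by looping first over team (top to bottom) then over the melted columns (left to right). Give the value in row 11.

730

25 rows total (5 × 5). Row 11: index ⌊(11-1)/5⌋ = 2 into team → AZ6; (11-1) mod 5 = 0 into the melted columns → assists.
So row 11 is (AZ6, assists, 730); value = 730.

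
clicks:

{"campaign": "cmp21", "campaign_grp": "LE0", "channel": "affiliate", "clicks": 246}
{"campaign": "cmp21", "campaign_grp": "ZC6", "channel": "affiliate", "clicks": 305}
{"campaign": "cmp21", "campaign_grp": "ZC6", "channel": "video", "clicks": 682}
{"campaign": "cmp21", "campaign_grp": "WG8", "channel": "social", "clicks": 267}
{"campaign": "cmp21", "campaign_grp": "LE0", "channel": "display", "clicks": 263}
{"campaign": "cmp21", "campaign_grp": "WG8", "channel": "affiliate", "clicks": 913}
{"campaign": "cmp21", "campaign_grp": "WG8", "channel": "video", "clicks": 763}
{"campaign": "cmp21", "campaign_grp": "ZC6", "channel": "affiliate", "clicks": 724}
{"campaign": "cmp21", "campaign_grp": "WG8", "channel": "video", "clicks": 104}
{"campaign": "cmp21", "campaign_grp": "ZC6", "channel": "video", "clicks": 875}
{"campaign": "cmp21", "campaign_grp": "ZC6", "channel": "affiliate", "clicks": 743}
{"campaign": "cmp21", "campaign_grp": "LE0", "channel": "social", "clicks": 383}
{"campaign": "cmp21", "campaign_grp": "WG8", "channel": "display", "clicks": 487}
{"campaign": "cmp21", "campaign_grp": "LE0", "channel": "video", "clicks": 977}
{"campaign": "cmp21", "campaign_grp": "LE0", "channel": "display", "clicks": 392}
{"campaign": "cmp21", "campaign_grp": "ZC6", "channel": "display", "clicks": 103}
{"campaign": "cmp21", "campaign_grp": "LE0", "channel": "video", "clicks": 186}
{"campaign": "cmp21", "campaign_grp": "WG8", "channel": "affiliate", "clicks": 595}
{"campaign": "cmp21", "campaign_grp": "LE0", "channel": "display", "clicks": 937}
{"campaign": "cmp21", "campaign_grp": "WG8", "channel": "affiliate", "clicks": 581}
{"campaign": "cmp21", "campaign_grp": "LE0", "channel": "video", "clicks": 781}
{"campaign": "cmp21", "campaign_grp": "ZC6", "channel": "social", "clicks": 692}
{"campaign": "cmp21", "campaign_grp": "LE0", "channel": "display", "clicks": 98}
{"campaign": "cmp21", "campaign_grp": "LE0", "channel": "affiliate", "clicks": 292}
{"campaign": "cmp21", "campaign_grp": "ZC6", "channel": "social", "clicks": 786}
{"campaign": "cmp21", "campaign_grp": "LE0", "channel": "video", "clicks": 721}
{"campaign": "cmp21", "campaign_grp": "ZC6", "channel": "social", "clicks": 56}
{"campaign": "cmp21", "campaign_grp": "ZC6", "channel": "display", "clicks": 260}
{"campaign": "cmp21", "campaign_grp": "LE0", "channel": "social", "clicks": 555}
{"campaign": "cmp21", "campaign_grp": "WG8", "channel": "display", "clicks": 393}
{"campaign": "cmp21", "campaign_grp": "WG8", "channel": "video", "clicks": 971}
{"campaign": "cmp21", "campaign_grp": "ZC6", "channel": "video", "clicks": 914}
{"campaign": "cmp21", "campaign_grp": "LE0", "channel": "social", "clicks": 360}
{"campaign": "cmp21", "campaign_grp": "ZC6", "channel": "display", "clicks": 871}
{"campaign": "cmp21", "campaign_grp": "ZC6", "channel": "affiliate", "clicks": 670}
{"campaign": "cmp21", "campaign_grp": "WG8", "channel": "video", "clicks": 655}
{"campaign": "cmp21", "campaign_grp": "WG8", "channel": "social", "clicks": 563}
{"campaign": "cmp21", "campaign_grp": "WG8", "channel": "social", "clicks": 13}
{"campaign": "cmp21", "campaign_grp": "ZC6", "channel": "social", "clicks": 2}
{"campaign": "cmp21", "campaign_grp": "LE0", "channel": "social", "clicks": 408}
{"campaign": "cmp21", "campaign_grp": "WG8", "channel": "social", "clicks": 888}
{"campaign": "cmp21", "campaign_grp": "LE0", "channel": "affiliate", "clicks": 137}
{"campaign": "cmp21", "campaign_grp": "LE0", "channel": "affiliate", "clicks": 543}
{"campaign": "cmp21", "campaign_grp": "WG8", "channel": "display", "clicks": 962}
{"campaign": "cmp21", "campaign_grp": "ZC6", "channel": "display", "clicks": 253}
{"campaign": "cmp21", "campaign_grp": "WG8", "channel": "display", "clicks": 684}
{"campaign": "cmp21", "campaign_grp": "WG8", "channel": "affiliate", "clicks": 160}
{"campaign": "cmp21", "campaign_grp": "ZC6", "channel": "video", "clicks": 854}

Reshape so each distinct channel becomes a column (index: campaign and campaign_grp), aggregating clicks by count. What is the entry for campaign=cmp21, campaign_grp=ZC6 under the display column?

Rows with campaign=cmp21, campaign_grp=ZC6 and channel=display: clicks values are 103, 260, 871, 253.
4 rows match — count = 4.

4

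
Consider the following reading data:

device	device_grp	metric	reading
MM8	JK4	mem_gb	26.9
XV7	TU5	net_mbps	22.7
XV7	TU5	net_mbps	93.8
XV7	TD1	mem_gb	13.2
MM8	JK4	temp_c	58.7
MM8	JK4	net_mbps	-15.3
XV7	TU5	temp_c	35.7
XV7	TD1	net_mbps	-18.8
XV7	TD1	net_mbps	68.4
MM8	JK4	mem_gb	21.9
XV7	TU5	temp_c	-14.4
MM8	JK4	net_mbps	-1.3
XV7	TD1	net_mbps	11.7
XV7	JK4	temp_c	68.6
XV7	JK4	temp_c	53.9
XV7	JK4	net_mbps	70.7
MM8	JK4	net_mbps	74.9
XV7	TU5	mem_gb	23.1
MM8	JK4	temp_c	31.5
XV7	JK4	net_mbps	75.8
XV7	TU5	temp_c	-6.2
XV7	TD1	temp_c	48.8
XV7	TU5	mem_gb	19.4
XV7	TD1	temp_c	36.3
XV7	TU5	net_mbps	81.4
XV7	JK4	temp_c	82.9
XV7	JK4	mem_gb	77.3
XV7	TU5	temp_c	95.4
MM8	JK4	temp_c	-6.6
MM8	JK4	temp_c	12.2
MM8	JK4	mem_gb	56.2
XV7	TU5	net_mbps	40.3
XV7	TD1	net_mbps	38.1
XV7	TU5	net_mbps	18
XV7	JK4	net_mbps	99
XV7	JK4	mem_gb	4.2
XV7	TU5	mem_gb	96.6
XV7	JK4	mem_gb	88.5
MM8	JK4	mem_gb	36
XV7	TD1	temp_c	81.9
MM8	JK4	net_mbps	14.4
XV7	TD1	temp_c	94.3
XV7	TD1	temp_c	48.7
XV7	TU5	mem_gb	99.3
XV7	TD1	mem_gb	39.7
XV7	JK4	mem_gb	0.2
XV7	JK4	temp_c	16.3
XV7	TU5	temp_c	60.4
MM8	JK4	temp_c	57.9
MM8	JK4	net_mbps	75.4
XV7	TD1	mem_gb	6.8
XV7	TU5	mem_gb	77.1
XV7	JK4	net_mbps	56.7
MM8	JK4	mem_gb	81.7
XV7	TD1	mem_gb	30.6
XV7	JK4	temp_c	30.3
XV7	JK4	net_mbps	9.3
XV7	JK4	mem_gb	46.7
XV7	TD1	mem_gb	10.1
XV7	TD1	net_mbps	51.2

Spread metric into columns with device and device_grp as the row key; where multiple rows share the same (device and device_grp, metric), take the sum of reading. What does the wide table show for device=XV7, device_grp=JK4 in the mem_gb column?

Rows with device=XV7, device_grp=JK4 and metric=mem_gb: reading values are 77.3, 4.2, 88.5, 0.2, 46.7.
77.3 + 4.2 + 88.5 + 0.2 + 46.7 = 216.9.

216.9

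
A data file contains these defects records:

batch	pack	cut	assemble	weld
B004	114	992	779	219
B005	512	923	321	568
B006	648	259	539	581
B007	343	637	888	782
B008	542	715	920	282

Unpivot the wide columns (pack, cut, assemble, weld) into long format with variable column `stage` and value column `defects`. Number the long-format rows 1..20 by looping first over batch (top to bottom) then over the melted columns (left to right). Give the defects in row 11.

539

20 rows total (5 × 4). Row 11: index ⌊(11-1)/4⌋ = 2 into batch → B006; (11-1) mod 4 = 2 into the melted columns → assemble.
So row 11 is (B006, assemble, 539); defects = 539.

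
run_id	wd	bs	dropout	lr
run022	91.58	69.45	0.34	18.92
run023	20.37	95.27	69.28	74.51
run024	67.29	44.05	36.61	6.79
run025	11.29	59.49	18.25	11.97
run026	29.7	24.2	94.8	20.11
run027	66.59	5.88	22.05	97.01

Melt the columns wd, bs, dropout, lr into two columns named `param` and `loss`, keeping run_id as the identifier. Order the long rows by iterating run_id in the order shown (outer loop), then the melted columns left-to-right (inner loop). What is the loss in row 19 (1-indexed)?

24 rows total (6 × 4). Row 19: index ⌊(19-1)/4⌋ = 4 into run_id → run026; (19-1) mod 4 = 2 into the melted columns → dropout.
So row 19 is (run026, dropout, 94.8); loss = 94.8.

94.8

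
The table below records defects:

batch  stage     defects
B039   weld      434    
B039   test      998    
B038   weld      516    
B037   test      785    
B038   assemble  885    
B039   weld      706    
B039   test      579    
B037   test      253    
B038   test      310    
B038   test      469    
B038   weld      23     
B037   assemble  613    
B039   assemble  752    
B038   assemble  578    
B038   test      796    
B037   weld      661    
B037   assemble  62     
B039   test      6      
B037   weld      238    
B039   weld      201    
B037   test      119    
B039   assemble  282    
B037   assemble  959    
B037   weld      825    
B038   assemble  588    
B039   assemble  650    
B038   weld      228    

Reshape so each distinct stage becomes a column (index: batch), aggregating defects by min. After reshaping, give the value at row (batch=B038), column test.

310

Rows with batch=B038 and stage=test: defects values are 310, 469, 796.
min(310, 469, 796) = 310.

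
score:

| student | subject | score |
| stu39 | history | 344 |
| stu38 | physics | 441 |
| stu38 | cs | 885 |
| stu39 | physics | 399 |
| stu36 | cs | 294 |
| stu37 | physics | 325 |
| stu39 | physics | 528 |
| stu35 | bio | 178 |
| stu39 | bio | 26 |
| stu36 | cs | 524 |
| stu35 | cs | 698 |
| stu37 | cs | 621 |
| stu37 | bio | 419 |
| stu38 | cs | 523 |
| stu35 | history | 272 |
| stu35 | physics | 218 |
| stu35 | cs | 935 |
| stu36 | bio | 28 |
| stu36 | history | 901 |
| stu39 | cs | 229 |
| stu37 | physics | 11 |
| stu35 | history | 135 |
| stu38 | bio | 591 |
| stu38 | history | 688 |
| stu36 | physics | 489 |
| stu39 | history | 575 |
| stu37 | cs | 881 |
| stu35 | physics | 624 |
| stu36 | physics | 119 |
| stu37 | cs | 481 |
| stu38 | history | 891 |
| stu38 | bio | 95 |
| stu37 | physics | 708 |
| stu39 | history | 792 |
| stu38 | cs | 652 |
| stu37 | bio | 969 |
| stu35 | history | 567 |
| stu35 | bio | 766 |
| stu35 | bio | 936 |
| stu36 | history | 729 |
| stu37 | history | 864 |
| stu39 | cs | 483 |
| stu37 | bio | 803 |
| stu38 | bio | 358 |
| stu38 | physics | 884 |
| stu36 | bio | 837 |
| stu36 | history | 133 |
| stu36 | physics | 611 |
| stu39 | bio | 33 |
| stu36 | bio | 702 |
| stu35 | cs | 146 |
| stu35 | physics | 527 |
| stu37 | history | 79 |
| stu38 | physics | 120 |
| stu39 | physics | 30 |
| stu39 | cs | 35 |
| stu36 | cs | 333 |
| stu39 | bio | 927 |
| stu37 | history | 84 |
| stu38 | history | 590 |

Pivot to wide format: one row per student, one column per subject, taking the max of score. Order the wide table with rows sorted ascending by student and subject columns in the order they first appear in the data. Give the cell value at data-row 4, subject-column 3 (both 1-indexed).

885

With rows sorted ascending by student, row 4 is student=stu38. subject columns in first-appearance order: history, physics, cs, bio; column 3 is cs.
Long rows with student=stu38, subject=cs: max(885, 523, 652) = 885.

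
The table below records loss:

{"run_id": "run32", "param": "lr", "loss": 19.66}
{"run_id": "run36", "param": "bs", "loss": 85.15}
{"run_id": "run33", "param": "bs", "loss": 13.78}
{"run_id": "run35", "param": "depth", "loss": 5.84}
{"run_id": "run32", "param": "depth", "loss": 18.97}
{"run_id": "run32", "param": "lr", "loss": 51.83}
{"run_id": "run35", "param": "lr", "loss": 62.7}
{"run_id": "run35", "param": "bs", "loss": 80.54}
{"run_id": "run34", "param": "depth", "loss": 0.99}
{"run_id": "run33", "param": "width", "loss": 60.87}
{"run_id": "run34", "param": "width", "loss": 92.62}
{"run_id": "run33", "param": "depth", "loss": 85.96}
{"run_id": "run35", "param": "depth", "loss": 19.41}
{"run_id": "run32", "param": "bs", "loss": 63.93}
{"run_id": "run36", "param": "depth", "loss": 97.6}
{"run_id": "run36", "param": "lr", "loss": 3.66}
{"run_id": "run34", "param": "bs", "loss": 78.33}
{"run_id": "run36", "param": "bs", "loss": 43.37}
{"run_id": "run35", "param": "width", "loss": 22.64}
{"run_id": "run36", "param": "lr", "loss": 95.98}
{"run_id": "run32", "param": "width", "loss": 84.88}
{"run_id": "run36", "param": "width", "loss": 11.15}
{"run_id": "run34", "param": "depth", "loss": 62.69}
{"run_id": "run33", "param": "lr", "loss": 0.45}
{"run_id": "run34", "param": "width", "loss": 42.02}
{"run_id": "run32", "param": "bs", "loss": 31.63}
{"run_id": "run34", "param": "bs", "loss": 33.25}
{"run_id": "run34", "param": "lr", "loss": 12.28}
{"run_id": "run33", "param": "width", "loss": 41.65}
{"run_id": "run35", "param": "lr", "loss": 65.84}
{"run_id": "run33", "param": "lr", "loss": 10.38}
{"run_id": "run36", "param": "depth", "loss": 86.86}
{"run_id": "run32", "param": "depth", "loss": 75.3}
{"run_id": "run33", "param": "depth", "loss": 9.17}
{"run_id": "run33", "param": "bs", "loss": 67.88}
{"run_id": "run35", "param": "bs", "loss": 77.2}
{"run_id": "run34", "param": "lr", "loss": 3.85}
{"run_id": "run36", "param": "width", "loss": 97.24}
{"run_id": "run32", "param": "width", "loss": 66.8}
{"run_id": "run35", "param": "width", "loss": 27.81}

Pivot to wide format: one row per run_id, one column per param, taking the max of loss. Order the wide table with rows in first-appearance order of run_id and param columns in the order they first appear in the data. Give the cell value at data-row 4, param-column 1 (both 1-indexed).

65.84

With rows in first-appearance order of run_id, row 4 is run_id=run35. param columns in first-appearance order: lr, bs, depth, width; column 1 is lr.
Long rows with run_id=run35, param=lr: max(62.7, 65.84) = 65.84.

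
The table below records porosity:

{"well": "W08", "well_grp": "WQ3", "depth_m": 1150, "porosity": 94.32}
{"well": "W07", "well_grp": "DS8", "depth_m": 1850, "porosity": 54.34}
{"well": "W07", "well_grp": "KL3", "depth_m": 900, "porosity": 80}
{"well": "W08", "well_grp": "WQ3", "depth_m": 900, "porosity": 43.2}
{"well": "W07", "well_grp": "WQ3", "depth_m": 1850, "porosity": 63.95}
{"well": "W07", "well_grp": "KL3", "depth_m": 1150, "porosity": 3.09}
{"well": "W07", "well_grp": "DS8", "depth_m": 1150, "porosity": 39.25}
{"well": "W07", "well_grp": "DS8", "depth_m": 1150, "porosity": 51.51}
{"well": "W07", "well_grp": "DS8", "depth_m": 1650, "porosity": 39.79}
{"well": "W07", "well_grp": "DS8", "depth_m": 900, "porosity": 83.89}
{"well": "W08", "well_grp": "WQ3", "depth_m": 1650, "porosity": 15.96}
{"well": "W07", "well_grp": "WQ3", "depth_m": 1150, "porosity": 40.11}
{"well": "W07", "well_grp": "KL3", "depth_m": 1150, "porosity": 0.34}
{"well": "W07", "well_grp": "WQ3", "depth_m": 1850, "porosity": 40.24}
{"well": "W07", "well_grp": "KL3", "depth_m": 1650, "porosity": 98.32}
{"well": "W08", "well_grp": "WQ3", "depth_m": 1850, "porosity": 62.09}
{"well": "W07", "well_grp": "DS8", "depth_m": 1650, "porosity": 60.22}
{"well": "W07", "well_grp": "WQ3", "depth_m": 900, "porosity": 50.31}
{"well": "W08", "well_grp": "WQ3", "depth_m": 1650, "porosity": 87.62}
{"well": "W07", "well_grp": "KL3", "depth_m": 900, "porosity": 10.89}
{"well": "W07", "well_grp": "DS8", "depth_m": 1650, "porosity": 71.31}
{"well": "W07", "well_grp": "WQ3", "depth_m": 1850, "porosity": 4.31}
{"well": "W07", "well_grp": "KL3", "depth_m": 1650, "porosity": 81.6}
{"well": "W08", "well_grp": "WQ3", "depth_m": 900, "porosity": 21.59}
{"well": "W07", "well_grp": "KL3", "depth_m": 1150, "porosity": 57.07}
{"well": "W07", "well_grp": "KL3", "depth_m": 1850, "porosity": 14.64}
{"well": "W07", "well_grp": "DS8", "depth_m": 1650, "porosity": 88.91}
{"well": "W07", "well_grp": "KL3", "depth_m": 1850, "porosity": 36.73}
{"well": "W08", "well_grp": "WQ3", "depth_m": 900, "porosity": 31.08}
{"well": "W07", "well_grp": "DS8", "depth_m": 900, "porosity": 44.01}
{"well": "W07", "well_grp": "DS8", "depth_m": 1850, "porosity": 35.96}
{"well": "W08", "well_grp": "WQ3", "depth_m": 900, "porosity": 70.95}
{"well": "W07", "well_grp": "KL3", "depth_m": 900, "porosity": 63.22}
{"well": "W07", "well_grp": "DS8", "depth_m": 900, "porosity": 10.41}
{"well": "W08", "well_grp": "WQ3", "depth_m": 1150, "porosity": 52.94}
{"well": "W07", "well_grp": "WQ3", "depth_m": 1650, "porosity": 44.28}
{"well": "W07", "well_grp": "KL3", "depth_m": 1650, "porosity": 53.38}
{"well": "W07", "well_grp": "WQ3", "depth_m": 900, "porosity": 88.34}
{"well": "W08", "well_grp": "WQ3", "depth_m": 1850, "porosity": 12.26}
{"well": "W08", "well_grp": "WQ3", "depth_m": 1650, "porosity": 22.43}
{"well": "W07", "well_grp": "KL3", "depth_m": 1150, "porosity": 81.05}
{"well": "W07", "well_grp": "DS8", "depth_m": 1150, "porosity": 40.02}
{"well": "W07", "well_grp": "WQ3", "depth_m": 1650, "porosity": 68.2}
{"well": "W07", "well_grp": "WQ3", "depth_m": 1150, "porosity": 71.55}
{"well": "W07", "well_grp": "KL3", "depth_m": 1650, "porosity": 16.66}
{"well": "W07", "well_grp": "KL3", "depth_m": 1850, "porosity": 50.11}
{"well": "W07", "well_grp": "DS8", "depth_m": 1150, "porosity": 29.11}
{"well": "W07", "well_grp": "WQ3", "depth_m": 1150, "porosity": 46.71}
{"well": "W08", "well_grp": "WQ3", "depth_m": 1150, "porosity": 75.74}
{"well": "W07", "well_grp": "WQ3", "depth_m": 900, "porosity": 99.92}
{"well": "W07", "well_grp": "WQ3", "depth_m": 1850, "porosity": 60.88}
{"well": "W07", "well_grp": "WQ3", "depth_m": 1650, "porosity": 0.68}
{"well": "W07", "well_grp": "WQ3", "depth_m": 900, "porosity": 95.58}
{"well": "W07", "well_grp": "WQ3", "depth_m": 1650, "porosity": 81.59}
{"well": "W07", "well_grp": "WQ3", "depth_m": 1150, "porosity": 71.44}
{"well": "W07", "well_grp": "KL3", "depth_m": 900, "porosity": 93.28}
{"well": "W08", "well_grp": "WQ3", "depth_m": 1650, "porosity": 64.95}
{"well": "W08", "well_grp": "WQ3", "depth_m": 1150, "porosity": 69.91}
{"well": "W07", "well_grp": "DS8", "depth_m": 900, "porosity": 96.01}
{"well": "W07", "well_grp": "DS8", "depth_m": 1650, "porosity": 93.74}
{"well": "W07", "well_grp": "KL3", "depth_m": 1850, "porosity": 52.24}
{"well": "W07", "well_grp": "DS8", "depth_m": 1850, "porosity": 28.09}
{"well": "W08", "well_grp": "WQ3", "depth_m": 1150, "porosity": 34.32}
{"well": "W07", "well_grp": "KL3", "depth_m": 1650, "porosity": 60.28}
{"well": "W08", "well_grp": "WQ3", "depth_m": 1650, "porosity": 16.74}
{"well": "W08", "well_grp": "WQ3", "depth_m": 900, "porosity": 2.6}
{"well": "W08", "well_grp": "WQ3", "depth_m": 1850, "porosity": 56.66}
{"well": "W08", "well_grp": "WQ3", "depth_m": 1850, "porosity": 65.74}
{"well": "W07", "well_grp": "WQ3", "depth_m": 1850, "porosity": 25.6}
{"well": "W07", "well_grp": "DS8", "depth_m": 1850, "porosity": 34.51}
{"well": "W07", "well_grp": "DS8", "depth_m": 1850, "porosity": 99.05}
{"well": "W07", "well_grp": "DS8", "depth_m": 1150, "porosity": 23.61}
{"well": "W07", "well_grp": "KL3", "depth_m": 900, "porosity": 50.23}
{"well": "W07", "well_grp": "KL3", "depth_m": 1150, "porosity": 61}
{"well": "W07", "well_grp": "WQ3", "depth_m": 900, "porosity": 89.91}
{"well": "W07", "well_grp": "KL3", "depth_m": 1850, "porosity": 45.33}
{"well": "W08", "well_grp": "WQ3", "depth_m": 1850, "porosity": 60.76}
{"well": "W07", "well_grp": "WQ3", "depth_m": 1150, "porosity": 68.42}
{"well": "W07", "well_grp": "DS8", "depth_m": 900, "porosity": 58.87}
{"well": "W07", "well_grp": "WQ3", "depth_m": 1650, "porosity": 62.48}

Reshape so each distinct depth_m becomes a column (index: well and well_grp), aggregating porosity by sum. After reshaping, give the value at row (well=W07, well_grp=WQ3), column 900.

Rows with well=W07, well_grp=WQ3 and depth_m=900: porosity values are 50.31, 88.34, 99.92, 95.58, 89.91.
50.31 + 88.34 + 99.92 + 95.58 + 89.91 = 424.06.

424.06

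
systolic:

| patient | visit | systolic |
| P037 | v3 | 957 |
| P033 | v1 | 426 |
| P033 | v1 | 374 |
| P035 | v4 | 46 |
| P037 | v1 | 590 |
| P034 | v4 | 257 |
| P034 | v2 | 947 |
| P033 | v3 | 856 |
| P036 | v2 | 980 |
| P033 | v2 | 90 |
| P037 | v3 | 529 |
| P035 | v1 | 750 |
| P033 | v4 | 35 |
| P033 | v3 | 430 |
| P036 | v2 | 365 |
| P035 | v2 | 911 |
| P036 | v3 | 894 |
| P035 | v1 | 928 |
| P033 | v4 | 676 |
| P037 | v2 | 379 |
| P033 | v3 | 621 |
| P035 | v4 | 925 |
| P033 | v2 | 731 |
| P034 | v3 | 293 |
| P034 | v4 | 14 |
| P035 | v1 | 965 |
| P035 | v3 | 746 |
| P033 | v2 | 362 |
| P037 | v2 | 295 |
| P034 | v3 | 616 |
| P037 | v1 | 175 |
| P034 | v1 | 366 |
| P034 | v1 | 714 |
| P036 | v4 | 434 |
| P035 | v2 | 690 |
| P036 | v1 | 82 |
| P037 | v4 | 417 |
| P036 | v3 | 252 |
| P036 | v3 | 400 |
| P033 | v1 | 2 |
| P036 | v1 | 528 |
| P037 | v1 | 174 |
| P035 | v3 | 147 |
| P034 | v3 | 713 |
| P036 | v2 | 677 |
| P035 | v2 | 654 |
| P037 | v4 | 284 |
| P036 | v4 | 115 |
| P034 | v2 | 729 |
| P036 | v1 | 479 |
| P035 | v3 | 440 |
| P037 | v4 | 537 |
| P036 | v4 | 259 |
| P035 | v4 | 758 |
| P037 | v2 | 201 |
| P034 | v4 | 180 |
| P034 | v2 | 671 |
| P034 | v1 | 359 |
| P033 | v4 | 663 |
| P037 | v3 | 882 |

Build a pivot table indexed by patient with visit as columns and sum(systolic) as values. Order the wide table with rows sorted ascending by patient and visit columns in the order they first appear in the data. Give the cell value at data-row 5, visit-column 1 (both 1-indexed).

With rows sorted ascending by patient, row 5 is patient=P037. visit columns in first-appearance order: v3, v1, v4, v2; column 1 is v3.
Long rows with patient=P037, visit=v3: 957 + 529 + 882 = 2368.

2368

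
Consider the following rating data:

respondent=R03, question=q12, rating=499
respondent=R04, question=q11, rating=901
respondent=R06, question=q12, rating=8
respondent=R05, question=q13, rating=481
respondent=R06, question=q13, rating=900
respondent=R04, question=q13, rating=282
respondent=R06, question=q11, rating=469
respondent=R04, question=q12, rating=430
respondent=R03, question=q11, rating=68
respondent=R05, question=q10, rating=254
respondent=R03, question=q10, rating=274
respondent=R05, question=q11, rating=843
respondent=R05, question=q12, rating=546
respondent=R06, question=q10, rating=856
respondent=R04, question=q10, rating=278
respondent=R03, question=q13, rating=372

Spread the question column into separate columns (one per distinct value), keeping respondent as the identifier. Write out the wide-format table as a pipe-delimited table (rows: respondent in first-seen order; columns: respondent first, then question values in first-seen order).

Columns: respondent plus the 4 distinct question values (q12, q11, q13, q10).
For example, row R03 column q12 takes rating=499 from the long row (R03, q12).

| respondent | q12 | q11 | q13 | q10 |
| R03 | 499 | 68 | 372 | 274 |
| R04 | 430 | 901 | 282 | 278 |
| R06 | 8 | 469 | 900 | 856 |
| R05 | 546 | 843 | 481 | 254 |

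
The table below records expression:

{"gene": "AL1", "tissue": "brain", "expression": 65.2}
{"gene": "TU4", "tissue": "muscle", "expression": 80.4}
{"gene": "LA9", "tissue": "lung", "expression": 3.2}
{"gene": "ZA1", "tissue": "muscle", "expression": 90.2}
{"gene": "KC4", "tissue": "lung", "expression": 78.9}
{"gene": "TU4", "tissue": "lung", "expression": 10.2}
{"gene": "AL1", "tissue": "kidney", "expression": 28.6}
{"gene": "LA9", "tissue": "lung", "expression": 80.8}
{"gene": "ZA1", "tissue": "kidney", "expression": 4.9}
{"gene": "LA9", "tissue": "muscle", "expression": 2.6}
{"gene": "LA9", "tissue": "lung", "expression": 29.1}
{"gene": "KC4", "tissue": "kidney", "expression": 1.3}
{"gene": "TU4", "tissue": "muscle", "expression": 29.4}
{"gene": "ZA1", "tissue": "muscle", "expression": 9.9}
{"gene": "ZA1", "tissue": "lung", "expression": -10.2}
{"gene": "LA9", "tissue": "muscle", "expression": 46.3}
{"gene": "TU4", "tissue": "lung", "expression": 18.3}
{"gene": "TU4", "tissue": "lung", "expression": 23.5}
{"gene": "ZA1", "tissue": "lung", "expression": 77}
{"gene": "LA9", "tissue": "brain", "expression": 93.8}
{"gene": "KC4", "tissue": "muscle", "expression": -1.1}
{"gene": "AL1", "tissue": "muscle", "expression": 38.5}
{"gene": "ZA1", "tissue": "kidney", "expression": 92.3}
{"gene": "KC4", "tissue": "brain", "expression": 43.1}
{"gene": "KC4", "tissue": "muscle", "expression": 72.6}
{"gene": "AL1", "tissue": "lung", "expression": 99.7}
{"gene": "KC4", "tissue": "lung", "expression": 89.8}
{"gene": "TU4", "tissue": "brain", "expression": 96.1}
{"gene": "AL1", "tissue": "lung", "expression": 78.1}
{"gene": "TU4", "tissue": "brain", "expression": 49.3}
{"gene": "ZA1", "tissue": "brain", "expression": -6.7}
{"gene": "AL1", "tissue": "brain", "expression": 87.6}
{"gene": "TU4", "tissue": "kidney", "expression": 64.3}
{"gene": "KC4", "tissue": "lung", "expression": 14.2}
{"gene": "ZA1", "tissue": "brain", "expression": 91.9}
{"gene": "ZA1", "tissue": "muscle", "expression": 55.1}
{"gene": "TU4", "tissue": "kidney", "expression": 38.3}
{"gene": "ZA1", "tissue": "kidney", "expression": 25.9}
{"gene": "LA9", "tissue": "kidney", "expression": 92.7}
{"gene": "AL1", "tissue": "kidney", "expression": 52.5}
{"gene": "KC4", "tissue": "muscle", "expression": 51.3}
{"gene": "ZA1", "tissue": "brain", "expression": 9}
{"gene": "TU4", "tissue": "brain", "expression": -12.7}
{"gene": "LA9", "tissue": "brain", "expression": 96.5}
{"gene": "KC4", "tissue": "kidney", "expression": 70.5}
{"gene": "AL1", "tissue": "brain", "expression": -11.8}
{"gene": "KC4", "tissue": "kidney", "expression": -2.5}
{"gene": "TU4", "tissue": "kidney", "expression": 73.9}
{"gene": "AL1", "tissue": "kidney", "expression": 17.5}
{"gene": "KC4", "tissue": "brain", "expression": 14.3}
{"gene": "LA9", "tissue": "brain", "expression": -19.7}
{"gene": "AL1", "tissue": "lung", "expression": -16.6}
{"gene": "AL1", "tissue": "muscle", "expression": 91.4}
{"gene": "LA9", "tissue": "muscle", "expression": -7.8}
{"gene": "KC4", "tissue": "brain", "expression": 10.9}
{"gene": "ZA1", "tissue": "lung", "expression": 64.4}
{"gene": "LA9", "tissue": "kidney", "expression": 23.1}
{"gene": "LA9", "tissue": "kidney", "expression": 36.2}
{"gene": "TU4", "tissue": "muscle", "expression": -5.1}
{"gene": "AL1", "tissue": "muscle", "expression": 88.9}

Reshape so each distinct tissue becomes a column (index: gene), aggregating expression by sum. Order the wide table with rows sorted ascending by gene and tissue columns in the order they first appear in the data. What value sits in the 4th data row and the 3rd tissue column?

52

With rows sorted ascending by gene, row 4 is gene=TU4. tissue columns in first-appearance order: brain, muscle, lung, kidney; column 3 is lung.
Long rows with gene=TU4, tissue=lung: 10.2 + 18.3 + 23.5 = 52.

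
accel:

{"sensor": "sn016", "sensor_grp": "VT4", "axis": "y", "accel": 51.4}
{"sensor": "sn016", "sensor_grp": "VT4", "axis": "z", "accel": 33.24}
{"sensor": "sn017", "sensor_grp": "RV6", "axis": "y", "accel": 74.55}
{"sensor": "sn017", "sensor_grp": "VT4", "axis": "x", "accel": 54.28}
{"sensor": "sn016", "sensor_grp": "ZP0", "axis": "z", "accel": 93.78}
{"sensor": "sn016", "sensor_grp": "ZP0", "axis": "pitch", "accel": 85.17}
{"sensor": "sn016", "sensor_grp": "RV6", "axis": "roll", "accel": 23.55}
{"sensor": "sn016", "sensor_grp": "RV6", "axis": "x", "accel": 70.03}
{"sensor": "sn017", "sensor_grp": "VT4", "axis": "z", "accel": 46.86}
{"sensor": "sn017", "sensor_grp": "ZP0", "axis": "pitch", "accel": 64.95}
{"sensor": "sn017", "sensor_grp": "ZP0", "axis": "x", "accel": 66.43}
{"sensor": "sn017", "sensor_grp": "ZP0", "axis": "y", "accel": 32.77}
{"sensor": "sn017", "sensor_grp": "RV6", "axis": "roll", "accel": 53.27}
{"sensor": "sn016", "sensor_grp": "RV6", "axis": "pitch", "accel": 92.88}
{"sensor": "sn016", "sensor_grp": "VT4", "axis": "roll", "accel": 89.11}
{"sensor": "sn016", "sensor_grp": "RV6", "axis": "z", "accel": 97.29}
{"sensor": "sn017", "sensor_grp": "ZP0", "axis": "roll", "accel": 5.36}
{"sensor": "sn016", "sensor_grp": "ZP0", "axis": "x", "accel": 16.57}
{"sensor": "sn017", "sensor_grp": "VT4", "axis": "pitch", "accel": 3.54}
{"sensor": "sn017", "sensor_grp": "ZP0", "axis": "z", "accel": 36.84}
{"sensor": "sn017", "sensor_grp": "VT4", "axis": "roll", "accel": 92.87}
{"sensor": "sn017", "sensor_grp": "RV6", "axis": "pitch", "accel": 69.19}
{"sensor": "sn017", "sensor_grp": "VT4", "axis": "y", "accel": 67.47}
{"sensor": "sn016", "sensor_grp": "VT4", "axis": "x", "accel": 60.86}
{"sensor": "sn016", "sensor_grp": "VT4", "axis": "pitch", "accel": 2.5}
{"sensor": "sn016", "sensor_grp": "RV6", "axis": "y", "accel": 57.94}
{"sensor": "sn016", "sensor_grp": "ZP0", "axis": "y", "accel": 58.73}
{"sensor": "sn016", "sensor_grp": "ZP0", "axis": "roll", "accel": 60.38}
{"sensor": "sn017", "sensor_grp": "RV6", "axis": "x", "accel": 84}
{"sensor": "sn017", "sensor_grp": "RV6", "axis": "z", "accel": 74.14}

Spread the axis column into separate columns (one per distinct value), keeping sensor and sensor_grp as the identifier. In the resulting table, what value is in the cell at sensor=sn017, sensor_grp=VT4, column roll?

Wide layout: rows indexed by sensor and sensor_grp, columns are the 5 distinct axis values (y, z, x, pitch, roll).
Cell (sensor=sn017, sensor_grp=VT4, axis=roll) draws from the long row where sensor=sn017, sensor_grp=VT4 and axis=roll, which has accel=92.87.

92.87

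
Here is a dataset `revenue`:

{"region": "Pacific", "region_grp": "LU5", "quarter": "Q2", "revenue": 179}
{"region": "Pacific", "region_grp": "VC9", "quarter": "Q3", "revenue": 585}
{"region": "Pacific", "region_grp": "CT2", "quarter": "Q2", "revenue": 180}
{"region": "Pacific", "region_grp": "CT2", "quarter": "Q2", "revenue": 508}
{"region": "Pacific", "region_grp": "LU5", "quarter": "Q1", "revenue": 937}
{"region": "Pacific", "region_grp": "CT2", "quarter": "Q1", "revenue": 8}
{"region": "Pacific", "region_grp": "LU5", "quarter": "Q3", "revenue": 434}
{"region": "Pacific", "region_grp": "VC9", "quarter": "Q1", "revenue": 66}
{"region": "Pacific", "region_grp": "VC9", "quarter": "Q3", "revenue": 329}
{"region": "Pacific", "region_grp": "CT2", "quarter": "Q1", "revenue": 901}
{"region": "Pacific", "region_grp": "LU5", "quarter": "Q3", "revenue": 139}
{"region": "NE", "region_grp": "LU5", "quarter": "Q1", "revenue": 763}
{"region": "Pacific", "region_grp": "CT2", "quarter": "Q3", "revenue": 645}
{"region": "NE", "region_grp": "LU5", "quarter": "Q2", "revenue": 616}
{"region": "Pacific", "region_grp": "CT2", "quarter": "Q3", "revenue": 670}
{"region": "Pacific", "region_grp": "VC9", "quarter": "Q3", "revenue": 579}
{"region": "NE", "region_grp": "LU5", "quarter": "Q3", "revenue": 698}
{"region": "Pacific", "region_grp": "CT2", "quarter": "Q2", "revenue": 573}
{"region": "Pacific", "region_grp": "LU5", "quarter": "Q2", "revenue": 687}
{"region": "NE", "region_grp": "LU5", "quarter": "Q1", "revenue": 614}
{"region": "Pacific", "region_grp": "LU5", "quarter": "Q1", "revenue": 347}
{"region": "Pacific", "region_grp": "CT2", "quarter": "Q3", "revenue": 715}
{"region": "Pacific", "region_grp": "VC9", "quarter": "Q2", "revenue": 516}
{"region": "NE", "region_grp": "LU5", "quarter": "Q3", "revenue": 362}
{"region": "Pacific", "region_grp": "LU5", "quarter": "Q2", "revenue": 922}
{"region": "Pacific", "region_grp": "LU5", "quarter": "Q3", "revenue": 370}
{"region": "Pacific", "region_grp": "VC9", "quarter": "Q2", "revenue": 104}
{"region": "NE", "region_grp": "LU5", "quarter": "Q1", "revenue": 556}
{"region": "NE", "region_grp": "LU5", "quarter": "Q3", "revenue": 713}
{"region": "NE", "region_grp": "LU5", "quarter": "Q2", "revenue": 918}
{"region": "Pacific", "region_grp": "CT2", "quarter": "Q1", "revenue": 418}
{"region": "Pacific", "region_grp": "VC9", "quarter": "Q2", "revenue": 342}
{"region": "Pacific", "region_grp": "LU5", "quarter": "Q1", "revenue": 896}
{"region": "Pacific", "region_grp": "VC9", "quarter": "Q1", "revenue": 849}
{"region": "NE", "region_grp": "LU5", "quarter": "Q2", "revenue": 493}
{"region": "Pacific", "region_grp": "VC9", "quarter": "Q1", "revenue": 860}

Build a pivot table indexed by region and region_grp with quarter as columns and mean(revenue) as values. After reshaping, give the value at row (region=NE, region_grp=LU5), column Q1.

Rows with region=NE, region_grp=LU5 and quarter=Q1: revenue values are 763, 614, 556.
(763 + 614 + 556) / 3 = 644.33.

644.33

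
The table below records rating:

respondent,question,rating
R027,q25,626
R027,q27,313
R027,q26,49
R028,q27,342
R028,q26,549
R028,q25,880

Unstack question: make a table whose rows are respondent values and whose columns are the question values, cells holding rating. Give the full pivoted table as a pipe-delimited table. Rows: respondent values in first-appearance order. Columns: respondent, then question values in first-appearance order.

Columns: respondent plus the 3 distinct question values (q25, q27, q26).
For example, row R027 column q25 takes rating=626 from the long row (R027, q25).

| respondent | q25 | q27 | q26 |
| R027 | 626 | 313 | 49 |
| R028 | 880 | 342 | 549 |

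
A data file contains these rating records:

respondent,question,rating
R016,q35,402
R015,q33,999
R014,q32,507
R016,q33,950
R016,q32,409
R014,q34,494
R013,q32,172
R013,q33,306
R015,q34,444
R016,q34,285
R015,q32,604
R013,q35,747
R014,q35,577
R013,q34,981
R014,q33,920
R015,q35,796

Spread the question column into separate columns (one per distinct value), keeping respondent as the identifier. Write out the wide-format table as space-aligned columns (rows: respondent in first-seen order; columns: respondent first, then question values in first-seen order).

respondent  q35  q33  q32  q34
R016        402  950  409  285
R015        796  999  604  444
R014        577  920  507  494
R013        747  306  172  981

Columns: respondent plus the 4 distinct question values (q35, q33, q32, q34).
For example, row R016 column q35 takes rating=402 from the long row (R016, q35).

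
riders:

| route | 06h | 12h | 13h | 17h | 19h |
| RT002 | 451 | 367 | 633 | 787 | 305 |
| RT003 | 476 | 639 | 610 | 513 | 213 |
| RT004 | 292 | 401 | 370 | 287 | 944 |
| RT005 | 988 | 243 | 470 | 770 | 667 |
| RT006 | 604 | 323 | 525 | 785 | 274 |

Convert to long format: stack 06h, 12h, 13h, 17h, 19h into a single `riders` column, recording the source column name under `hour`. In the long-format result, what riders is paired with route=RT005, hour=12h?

Unpivoting turns each (route, wide-column) pair into one long row.
The wide cell at row RT005, column 12h holds 243, so the long row (RT005, 12h) has riders=243.

243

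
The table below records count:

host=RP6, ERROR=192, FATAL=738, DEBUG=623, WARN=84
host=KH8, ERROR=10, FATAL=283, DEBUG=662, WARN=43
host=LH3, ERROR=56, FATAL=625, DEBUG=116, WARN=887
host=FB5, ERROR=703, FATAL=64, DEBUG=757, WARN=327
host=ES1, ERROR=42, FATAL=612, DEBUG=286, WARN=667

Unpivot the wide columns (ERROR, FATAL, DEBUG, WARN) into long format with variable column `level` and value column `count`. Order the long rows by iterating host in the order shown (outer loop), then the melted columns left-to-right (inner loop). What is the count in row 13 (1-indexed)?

703

20 rows total (5 × 4). Row 13: index ⌊(13-1)/4⌋ = 3 into host → FB5; (13-1) mod 4 = 0 into the melted columns → ERROR.
So row 13 is (FB5, ERROR, 703); count = 703.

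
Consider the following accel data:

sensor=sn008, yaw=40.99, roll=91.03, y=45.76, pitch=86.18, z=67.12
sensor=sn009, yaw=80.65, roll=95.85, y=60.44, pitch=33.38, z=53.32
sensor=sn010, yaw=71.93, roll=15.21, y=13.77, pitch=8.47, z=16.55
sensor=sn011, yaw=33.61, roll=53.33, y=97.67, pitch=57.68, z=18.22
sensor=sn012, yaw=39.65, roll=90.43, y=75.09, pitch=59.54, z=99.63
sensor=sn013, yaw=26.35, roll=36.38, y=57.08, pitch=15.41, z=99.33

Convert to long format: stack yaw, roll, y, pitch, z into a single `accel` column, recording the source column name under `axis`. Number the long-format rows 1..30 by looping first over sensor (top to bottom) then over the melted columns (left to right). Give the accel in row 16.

30 rows total (6 × 5). Row 16: index ⌊(16-1)/5⌋ = 3 into sensor → sn011; (16-1) mod 5 = 0 into the melted columns → yaw.
So row 16 is (sn011, yaw, 33.61); accel = 33.61.

33.61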